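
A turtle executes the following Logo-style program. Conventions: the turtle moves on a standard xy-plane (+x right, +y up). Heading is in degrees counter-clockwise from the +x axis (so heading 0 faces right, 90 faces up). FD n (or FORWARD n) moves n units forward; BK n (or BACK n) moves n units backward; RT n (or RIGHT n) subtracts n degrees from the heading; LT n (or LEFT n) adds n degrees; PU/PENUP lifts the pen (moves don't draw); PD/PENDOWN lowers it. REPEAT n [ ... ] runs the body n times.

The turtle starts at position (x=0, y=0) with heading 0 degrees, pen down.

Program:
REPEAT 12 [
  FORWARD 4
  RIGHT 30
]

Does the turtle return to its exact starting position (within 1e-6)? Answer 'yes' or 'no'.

Executing turtle program step by step:
Start: pos=(0,0), heading=0, pen down
REPEAT 12 [
  -- iteration 1/12 --
  FD 4: (0,0) -> (4,0) [heading=0, draw]
  RT 30: heading 0 -> 330
  -- iteration 2/12 --
  FD 4: (4,0) -> (7.464,-2) [heading=330, draw]
  RT 30: heading 330 -> 300
  -- iteration 3/12 --
  FD 4: (7.464,-2) -> (9.464,-5.464) [heading=300, draw]
  RT 30: heading 300 -> 270
  -- iteration 4/12 --
  FD 4: (9.464,-5.464) -> (9.464,-9.464) [heading=270, draw]
  RT 30: heading 270 -> 240
  -- iteration 5/12 --
  FD 4: (9.464,-9.464) -> (7.464,-12.928) [heading=240, draw]
  RT 30: heading 240 -> 210
  -- iteration 6/12 --
  FD 4: (7.464,-12.928) -> (4,-14.928) [heading=210, draw]
  RT 30: heading 210 -> 180
  -- iteration 7/12 --
  FD 4: (4,-14.928) -> (0,-14.928) [heading=180, draw]
  RT 30: heading 180 -> 150
  -- iteration 8/12 --
  FD 4: (0,-14.928) -> (-3.464,-12.928) [heading=150, draw]
  RT 30: heading 150 -> 120
  -- iteration 9/12 --
  FD 4: (-3.464,-12.928) -> (-5.464,-9.464) [heading=120, draw]
  RT 30: heading 120 -> 90
  -- iteration 10/12 --
  FD 4: (-5.464,-9.464) -> (-5.464,-5.464) [heading=90, draw]
  RT 30: heading 90 -> 60
  -- iteration 11/12 --
  FD 4: (-5.464,-5.464) -> (-3.464,-2) [heading=60, draw]
  RT 30: heading 60 -> 30
  -- iteration 12/12 --
  FD 4: (-3.464,-2) -> (0,0) [heading=30, draw]
  RT 30: heading 30 -> 0
]
Final: pos=(0,0), heading=0, 12 segment(s) drawn

Start position: (0, 0)
Final position: (0, 0)
Distance = 0; < 1e-6 -> CLOSED

Answer: yes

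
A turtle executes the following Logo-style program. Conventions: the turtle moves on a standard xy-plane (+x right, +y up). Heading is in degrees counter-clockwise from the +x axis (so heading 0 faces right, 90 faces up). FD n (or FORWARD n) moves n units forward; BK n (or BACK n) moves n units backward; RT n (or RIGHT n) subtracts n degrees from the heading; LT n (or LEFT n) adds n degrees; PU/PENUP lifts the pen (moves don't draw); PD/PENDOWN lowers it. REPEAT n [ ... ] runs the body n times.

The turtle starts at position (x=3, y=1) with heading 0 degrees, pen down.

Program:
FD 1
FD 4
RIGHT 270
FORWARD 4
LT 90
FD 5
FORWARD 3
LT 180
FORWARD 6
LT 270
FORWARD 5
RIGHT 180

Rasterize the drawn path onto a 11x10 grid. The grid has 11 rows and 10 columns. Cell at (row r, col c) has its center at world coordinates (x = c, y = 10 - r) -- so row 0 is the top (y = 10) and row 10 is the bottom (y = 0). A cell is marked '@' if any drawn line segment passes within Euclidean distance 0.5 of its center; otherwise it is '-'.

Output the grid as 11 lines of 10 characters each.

Answer: ----------
----------
----------
----------
----------
@@@@@@@@@-
------@-@-
------@-@-
------@-@-
---@@@@@@-
------@---

Derivation:
Segment 0: (3,1) -> (4,1)
Segment 1: (4,1) -> (8,1)
Segment 2: (8,1) -> (8,5)
Segment 3: (8,5) -> (3,5)
Segment 4: (3,5) -> (-0,5)
Segment 5: (-0,5) -> (6,5)
Segment 6: (6,5) -> (6,-0)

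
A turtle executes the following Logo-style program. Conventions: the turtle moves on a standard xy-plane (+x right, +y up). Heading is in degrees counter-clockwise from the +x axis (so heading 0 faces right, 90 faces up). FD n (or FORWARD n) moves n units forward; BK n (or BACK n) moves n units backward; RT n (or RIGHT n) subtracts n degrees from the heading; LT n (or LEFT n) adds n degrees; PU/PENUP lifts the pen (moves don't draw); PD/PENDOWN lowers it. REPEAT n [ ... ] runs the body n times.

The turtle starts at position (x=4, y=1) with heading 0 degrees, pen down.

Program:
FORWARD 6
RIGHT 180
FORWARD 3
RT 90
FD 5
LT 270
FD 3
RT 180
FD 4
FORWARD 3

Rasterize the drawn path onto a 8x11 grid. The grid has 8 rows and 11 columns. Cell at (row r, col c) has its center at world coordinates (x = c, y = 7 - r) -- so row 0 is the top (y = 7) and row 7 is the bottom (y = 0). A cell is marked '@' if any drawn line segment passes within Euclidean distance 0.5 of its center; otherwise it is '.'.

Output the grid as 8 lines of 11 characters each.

Answer: ...........
...@@@@@@@@
.......@...
.......@...
.......@...
.......@...
....@@@@@@@
...........

Derivation:
Segment 0: (4,1) -> (10,1)
Segment 1: (10,1) -> (7,1)
Segment 2: (7,1) -> (7,6)
Segment 3: (7,6) -> (10,6)
Segment 4: (10,6) -> (6,6)
Segment 5: (6,6) -> (3,6)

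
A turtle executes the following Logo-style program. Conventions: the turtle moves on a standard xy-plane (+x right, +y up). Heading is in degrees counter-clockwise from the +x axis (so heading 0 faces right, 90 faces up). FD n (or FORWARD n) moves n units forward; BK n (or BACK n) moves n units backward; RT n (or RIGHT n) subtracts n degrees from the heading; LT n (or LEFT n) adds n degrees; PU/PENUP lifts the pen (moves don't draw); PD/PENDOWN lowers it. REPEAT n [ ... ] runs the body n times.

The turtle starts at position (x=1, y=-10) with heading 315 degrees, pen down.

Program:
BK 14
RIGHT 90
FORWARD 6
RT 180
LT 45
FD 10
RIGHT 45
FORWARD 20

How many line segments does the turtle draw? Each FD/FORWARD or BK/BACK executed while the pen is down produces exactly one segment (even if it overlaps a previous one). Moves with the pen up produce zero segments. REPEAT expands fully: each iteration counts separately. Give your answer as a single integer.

Answer: 4

Derivation:
Executing turtle program step by step:
Start: pos=(1,-10), heading=315, pen down
BK 14: (1,-10) -> (-8.899,-0.101) [heading=315, draw]
RT 90: heading 315 -> 225
FD 6: (-8.899,-0.101) -> (-13.142,-4.343) [heading=225, draw]
RT 180: heading 225 -> 45
LT 45: heading 45 -> 90
FD 10: (-13.142,-4.343) -> (-13.142,5.657) [heading=90, draw]
RT 45: heading 90 -> 45
FD 20: (-13.142,5.657) -> (1,19.799) [heading=45, draw]
Final: pos=(1,19.799), heading=45, 4 segment(s) drawn
Segments drawn: 4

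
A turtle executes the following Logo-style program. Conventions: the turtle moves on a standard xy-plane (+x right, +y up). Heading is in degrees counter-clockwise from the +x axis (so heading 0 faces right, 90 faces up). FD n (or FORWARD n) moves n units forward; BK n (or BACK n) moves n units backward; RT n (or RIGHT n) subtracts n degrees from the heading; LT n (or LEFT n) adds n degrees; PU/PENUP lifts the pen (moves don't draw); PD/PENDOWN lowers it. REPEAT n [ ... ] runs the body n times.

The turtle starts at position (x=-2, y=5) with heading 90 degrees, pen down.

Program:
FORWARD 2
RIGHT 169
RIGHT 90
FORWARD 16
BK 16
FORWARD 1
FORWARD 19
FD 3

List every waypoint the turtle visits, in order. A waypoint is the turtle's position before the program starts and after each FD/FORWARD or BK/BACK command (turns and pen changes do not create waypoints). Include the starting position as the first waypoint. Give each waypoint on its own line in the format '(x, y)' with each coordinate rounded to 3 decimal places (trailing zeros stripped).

Executing turtle program step by step:
Start: pos=(-2,5), heading=90, pen down
FD 2: (-2,5) -> (-2,7) [heading=90, draw]
RT 169: heading 90 -> 281
RT 90: heading 281 -> 191
FD 16: (-2,7) -> (-17.706,3.947) [heading=191, draw]
BK 16: (-17.706,3.947) -> (-2,7) [heading=191, draw]
FD 1: (-2,7) -> (-2.982,6.809) [heading=191, draw]
FD 19: (-2.982,6.809) -> (-21.633,3.184) [heading=191, draw]
FD 3: (-21.633,3.184) -> (-24.577,2.611) [heading=191, draw]
Final: pos=(-24.577,2.611), heading=191, 6 segment(s) drawn
Waypoints (7 total):
(-2, 5)
(-2, 7)
(-17.706, 3.947)
(-2, 7)
(-2.982, 6.809)
(-21.633, 3.184)
(-24.577, 2.611)

Answer: (-2, 5)
(-2, 7)
(-17.706, 3.947)
(-2, 7)
(-2.982, 6.809)
(-21.633, 3.184)
(-24.577, 2.611)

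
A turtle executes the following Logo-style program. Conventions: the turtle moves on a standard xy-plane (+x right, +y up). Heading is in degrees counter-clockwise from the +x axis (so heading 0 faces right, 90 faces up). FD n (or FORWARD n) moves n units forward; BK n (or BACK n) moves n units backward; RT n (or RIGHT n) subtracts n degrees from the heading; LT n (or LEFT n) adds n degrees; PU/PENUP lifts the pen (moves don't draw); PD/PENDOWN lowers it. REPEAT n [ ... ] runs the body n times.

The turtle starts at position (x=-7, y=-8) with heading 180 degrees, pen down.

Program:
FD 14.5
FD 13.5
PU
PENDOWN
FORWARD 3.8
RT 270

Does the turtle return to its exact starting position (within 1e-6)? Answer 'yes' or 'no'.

Executing turtle program step by step:
Start: pos=(-7,-8), heading=180, pen down
FD 14.5: (-7,-8) -> (-21.5,-8) [heading=180, draw]
FD 13.5: (-21.5,-8) -> (-35,-8) [heading=180, draw]
PU: pen up
PD: pen down
FD 3.8: (-35,-8) -> (-38.8,-8) [heading=180, draw]
RT 270: heading 180 -> 270
Final: pos=(-38.8,-8), heading=270, 3 segment(s) drawn

Start position: (-7, -8)
Final position: (-38.8, -8)
Distance = 31.8; >= 1e-6 -> NOT closed

Answer: no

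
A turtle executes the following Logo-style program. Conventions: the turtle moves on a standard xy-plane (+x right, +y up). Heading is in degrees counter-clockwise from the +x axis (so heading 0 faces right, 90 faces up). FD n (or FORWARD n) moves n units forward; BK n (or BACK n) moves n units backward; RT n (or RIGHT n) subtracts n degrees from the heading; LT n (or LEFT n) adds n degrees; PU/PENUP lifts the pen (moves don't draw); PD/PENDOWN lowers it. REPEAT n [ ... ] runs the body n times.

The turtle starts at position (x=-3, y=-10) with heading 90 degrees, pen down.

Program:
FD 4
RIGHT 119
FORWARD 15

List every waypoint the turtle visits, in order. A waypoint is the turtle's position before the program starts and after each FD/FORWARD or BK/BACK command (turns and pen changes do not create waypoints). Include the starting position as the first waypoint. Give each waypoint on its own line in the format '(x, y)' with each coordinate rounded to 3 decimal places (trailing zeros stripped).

Answer: (-3, -10)
(-3, -6)
(10.119, -13.272)

Derivation:
Executing turtle program step by step:
Start: pos=(-3,-10), heading=90, pen down
FD 4: (-3,-10) -> (-3,-6) [heading=90, draw]
RT 119: heading 90 -> 331
FD 15: (-3,-6) -> (10.119,-13.272) [heading=331, draw]
Final: pos=(10.119,-13.272), heading=331, 2 segment(s) drawn
Waypoints (3 total):
(-3, -10)
(-3, -6)
(10.119, -13.272)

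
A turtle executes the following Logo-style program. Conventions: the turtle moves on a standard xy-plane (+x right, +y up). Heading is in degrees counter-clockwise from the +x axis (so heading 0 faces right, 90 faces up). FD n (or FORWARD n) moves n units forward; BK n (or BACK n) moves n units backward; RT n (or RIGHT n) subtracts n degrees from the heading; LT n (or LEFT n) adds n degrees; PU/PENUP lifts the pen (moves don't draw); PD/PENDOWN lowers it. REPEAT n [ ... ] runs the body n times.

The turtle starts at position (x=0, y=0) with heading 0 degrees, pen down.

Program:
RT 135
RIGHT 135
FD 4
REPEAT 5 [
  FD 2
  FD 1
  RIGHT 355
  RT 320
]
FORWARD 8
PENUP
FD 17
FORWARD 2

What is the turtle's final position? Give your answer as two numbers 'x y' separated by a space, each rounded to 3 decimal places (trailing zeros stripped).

Executing turtle program step by step:
Start: pos=(0,0), heading=0, pen down
RT 135: heading 0 -> 225
RT 135: heading 225 -> 90
FD 4: (0,0) -> (0,4) [heading=90, draw]
REPEAT 5 [
  -- iteration 1/5 --
  FD 2: (0,4) -> (0,6) [heading=90, draw]
  FD 1: (0,6) -> (0,7) [heading=90, draw]
  RT 355: heading 90 -> 95
  RT 320: heading 95 -> 135
  -- iteration 2/5 --
  FD 2: (0,7) -> (-1.414,8.414) [heading=135, draw]
  FD 1: (-1.414,8.414) -> (-2.121,9.121) [heading=135, draw]
  RT 355: heading 135 -> 140
  RT 320: heading 140 -> 180
  -- iteration 3/5 --
  FD 2: (-2.121,9.121) -> (-4.121,9.121) [heading=180, draw]
  FD 1: (-4.121,9.121) -> (-5.121,9.121) [heading=180, draw]
  RT 355: heading 180 -> 185
  RT 320: heading 185 -> 225
  -- iteration 4/5 --
  FD 2: (-5.121,9.121) -> (-6.536,7.707) [heading=225, draw]
  FD 1: (-6.536,7.707) -> (-7.243,7) [heading=225, draw]
  RT 355: heading 225 -> 230
  RT 320: heading 230 -> 270
  -- iteration 5/5 --
  FD 2: (-7.243,7) -> (-7.243,5) [heading=270, draw]
  FD 1: (-7.243,5) -> (-7.243,4) [heading=270, draw]
  RT 355: heading 270 -> 275
  RT 320: heading 275 -> 315
]
FD 8: (-7.243,4) -> (-1.586,-1.657) [heading=315, draw]
PU: pen up
FD 17: (-1.586,-1.657) -> (10.435,-13.678) [heading=315, move]
FD 2: (10.435,-13.678) -> (11.849,-15.092) [heading=315, move]
Final: pos=(11.849,-15.092), heading=315, 12 segment(s) drawn

Answer: 11.849 -15.092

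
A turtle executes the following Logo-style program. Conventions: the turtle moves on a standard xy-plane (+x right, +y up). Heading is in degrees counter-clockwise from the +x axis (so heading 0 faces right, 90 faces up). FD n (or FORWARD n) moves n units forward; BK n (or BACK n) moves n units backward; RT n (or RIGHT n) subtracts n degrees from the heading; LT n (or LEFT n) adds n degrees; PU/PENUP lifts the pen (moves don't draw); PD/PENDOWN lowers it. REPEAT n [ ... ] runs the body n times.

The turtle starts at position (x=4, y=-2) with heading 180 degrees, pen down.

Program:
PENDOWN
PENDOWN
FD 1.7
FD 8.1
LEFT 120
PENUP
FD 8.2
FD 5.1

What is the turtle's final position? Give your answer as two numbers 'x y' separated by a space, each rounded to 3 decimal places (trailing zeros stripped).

Executing turtle program step by step:
Start: pos=(4,-2), heading=180, pen down
PD: pen down
PD: pen down
FD 1.7: (4,-2) -> (2.3,-2) [heading=180, draw]
FD 8.1: (2.3,-2) -> (-5.8,-2) [heading=180, draw]
LT 120: heading 180 -> 300
PU: pen up
FD 8.2: (-5.8,-2) -> (-1.7,-9.101) [heading=300, move]
FD 5.1: (-1.7,-9.101) -> (0.85,-13.518) [heading=300, move]
Final: pos=(0.85,-13.518), heading=300, 2 segment(s) drawn

Answer: 0.85 -13.518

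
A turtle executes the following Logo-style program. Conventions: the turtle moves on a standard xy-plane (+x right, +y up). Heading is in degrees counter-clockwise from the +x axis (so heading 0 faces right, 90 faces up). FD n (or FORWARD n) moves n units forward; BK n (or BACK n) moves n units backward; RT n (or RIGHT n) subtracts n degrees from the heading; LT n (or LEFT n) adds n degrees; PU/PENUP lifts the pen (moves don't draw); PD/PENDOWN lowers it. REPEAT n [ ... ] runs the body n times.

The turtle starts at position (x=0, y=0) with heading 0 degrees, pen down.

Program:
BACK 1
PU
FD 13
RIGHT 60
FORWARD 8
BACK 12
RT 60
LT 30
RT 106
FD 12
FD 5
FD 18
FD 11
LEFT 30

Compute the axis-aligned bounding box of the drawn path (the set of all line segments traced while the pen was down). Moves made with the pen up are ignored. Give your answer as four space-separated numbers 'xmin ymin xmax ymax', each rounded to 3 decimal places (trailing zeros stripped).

Answer: -1 0 0 0

Derivation:
Executing turtle program step by step:
Start: pos=(0,0), heading=0, pen down
BK 1: (0,0) -> (-1,0) [heading=0, draw]
PU: pen up
FD 13: (-1,0) -> (12,0) [heading=0, move]
RT 60: heading 0 -> 300
FD 8: (12,0) -> (16,-6.928) [heading=300, move]
BK 12: (16,-6.928) -> (10,3.464) [heading=300, move]
RT 60: heading 300 -> 240
LT 30: heading 240 -> 270
RT 106: heading 270 -> 164
FD 12: (10,3.464) -> (-1.535,6.772) [heading=164, move]
FD 5: (-1.535,6.772) -> (-6.341,8.15) [heading=164, move]
FD 18: (-6.341,8.15) -> (-23.644,13.111) [heading=164, move]
FD 11: (-23.644,13.111) -> (-34.218,16.143) [heading=164, move]
LT 30: heading 164 -> 194
Final: pos=(-34.218,16.143), heading=194, 1 segment(s) drawn

Segment endpoints: x in {-1, 0}, y in {0}
xmin=-1, ymin=0, xmax=0, ymax=0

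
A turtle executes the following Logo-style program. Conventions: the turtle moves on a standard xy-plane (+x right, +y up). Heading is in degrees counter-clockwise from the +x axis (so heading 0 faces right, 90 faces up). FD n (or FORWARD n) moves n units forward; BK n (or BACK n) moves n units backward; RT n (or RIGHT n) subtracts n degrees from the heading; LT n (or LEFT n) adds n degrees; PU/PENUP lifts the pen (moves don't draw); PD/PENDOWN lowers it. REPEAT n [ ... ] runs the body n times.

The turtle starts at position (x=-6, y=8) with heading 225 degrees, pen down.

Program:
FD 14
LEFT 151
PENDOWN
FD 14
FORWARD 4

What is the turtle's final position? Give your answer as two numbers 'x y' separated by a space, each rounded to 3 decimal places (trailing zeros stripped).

Answer: 1.403 3.062

Derivation:
Executing turtle program step by step:
Start: pos=(-6,8), heading=225, pen down
FD 14: (-6,8) -> (-15.899,-1.899) [heading=225, draw]
LT 151: heading 225 -> 16
PD: pen down
FD 14: (-15.899,-1.899) -> (-2.442,1.959) [heading=16, draw]
FD 4: (-2.442,1.959) -> (1.403,3.062) [heading=16, draw]
Final: pos=(1.403,3.062), heading=16, 3 segment(s) drawn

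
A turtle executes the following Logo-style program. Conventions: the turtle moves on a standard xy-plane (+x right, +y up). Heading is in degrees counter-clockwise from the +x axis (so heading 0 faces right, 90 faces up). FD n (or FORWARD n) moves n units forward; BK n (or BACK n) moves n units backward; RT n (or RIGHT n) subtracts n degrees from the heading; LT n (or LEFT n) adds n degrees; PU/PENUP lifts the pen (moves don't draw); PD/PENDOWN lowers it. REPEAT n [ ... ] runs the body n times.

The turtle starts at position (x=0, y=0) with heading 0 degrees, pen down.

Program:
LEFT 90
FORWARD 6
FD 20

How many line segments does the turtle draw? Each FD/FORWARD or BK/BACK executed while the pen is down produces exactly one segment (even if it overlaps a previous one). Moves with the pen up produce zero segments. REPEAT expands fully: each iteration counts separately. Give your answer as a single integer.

Executing turtle program step by step:
Start: pos=(0,0), heading=0, pen down
LT 90: heading 0 -> 90
FD 6: (0,0) -> (0,6) [heading=90, draw]
FD 20: (0,6) -> (0,26) [heading=90, draw]
Final: pos=(0,26), heading=90, 2 segment(s) drawn
Segments drawn: 2

Answer: 2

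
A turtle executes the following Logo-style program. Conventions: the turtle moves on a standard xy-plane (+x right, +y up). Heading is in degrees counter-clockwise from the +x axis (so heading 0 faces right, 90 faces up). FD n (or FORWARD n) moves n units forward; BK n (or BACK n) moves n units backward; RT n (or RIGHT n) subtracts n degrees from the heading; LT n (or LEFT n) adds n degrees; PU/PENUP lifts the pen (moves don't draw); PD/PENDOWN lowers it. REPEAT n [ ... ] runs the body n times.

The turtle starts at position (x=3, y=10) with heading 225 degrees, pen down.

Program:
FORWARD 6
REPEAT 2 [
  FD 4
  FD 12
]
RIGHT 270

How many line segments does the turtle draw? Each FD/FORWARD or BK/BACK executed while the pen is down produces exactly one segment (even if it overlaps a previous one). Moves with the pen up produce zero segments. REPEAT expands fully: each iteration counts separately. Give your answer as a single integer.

Executing turtle program step by step:
Start: pos=(3,10), heading=225, pen down
FD 6: (3,10) -> (-1.243,5.757) [heading=225, draw]
REPEAT 2 [
  -- iteration 1/2 --
  FD 4: (-1.243,5.757) -> (-4.071,2.929) [heading=225, draw]
  FD 12: (-4.071,2.929) -> (-12.556,-5.556) [heading=225, draw]
  -- iteration 2/2 --
  FD 4: (-12.556,-5.556) -> (-15.385,-8.385) [heading=225, draw]
  FD 12: (-15.385,-8.385) -> (-23.87,-16.87) [heading=225, draw]
]
RT 270: heading 225 -> 315
Final: pos=(-23.87,-16.87), heading=315, 5 segment(s) drawn
Segments drawn: 5

Answer: 5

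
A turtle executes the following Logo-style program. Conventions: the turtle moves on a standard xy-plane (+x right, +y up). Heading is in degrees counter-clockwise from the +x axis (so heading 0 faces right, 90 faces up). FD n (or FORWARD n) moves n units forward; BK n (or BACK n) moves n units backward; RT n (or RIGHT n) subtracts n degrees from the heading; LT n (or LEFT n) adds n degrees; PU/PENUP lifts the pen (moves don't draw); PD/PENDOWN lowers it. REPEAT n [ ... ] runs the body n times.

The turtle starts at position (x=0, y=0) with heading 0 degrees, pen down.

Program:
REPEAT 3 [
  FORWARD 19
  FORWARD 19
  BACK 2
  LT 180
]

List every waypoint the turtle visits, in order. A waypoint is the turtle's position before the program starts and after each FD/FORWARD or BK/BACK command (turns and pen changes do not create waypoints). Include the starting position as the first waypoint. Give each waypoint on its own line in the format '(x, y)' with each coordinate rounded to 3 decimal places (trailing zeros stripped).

Executing turtle program step by step:
Start: pos=(0,0), heading=0, pen down
REPEAT 3 [
  -- iteration 1/3 --
  FD 19: (0,0) -> (19,0) [heading=0, draw]
  FD 19: (19,0) -> (38,0) [heading=0, draw]
  BK 2: (38,0) -> (36,0) [heading=0, draw]
  LT 180: heading 0 -> 180
  -- iteration 2/3 --
  FD 19: (36,0) -> (17,0) [heading=180, draw]
  FD 19: (17,0) -> (-2,0) [heading=180, draw]
  BK 2: (-2,0) -> (0,0) [heading=180, draw]
  LT 180: heading 180 -> 0
  -- iteration 3/3 --
  FD 19: (0,0) -> (19,0) [heading=0, draw]
  FD 19: (19,0) -> (38,0) [heading=0, draw]
  BK 2: (38,0) -> (36,0) [heading=0, draw]
  LT 180: heading 0 -> 180
]
Final: pos=(36,0), heading=180, 9 segment(s) drawn
Waypoints (10 total):
(0, 0)
(19, 0)
(38, 0)
(36, 0)
(17, 0)
(-2, 0)
(0, 0)
(19, 0)
(38, 0)
(36, 0)

Answer: (0, 0)
(19, 0)
(38, 0)
(36, 0)
(17, 0)
(-2, 0)
(0, 0)
(19, 0)
(38, 0)
(36, 0)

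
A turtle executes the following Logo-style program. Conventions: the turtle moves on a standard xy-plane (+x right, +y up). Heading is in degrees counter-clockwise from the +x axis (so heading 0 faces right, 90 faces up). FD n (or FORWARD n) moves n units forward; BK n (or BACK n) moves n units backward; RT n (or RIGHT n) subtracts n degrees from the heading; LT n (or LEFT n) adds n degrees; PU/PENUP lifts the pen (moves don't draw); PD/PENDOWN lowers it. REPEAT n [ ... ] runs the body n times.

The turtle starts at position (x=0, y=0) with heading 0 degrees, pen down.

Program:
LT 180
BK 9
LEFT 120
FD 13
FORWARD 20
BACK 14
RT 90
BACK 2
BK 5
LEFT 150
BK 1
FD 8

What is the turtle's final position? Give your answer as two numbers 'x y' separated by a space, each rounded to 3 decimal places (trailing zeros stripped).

Executing turtle program step by step:
Start: pos=(0,0), heading=0, pen down
LT 180: heading 0 -> 180
BK 9: (0,0) -> (9,0) [heading=180, draw]
LT 120: heading 180 -> 300
FD 13: (9,0) -> (15.5,-11.258) [heading=300, draw]
FD 20: (15.5,-11.258) -> (25.5,-28.579) [heading=300, draw]
BK 14: (25.5,-28.579) -> (18.5,-16.454) [heading=300, draw]
RT 90: heading 300 -> 210
BK 2: (18.5,-16.454) -> (20.232,-15.454) [heading=210, draw]
BK 5: (20.232,-15.454) -> (24.562,-12.954) [heading=210, draw]
LT 150: heading 210 -> 0
BK 1: (24.562,-12.954) -> (23.562,-12.954) [heading=0, draw]
FD 8: (23.562,-12.954) -> (31.562,-12.954) [heading=0, draw]
Final: pos=(31.562,-12.954), heading=0, 8 segment(s) drawn

Answer: 31.562 -12.954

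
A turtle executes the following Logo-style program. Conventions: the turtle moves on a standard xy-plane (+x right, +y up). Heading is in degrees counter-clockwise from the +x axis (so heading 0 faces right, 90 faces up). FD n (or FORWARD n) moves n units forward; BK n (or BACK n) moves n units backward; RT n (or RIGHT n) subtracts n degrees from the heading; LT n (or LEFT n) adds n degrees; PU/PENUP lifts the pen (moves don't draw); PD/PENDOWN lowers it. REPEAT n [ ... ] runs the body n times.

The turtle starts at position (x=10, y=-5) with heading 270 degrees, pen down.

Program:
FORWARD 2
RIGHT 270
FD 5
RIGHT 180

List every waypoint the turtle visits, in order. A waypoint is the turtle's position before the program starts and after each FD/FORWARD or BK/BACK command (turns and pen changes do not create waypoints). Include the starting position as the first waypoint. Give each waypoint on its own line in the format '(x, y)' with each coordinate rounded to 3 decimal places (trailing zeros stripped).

Answer: (10, -5)
(10, -7)
(15, -7)

Derivation:
Executing turtle program step by step:
Start: pos=(10,-5), heading=270, pen down
FD 2: (10,-5) -> (10,-7) [heading=270, draw]
RT 270: heading 270 -> 0
FD 5: (10,-7) -> (15,-7) [heading=0, draw]
RT 180: heading 0 -> 180
Final: pos=(15,-7), heading=180, 2 segment(s) drawn
Waypoints (3 total):
(10, -5)
(10, -7)
(15, -7)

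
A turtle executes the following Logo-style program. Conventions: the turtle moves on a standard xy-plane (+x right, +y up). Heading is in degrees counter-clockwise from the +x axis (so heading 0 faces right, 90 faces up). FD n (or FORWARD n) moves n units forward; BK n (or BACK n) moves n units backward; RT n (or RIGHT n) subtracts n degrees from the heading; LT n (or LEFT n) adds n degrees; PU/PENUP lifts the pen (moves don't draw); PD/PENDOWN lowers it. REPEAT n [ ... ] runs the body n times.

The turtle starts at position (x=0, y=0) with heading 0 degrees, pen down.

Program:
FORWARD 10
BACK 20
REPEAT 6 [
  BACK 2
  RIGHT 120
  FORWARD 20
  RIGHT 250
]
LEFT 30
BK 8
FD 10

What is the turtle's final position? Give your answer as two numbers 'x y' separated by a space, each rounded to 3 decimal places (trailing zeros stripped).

Answer: -112.654 -61.962

Derivation:
Executing turtle program step by step:
Start: pos=(0,0), heading=0, pen down
FD 10: (0,0) -> (10,0) [heading=0, draw]
BK 20: (10,0) -> (-10,0) [heading=0, draw]
REPEAT 6 [
  -- iteration 1/6 --
  BK 2: (-10,0) -> (-12,0) [heading=0, draw]
  RT 120: heading 0 -> 240
  FD 20: (-12,0) -> (-22,-17.321) [heading=240, draw]
  RT 250: heading 240 -> 350
  -- iteration 2/6 --
  BK 2: (-22,-17.321) -> (-23.97,-16.973) [heading=350, draw]
  RT 120: heading 350 -> 230
  FD 20: (-23.97,-16.973) -> (-36.825,-32.294) [heading=230, draw]
  RT 250: heading 230 -> 340
  -- iteration 3/6 --
  BK 2: (-36.825,-32.294) -> (-38.705,-31.61) [heading=340, draw]
  RT 120: heading 340 -> 220
  FD 20: (-38.705,-31.61) -> (-54.026,-44.466) [heading=220, draw]
  RT 250: heading 220 -> 330
  -- iteration 4/6 --
  BK 2: (-54.026,-44.466) -> (-55.758,-43.466) [heading=330, draw]
  RT 120: heading 330 -> 210
  FD 20: (-55.758,-43.466) -> (-73.078,-53.466) [heading=210, draw]
  RT 250: heading 210 -> 320
  -- iteration 5/6 --
  BK 2: (-73.078,-53.466) -> (-74.61,-52.18) [heading=320, draw]
  RT 120: heading 320 -> 200
  FD 20: (-74.61,-52.18) -> (-93.404,-59.021) [heading=200, draw]
  RT 250: heading 200 -> 310
  -- iteration 6/6 --
  BK 2: (-93.404,-59.021) -> (-94.69,-57.489) [heading=310, draw]
  RT 120: heading 310 -> 190
  FD 20: (-94.69,-57.489) -> (-114.386,-60.962) [heading=190, draw]
  RT 250: heading 190 -> 300
]
LT 30: heading 300 -> 330
BK 8: (-114.386,-60.962) -> (-121.314,-56.962) [heading=330, draw]
FD 10: (-121.314,-56.962) -> (-112.654,-61.962) [heading=330, draw]
Final: pos=(-112.654,-61.962), heading=330, 16 segment(s) drawn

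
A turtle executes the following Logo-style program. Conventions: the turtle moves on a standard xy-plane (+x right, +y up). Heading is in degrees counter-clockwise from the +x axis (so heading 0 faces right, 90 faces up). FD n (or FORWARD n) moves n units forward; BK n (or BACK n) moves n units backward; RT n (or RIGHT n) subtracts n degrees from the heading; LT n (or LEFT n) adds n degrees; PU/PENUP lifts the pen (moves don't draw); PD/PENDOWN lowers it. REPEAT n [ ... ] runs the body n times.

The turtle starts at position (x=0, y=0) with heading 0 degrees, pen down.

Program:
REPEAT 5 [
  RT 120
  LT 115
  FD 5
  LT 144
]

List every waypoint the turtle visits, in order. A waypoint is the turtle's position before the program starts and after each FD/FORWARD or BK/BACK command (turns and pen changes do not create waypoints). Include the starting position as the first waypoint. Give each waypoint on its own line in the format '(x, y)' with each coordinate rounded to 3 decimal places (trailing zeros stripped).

Executing turtle program step by step:
Start: pos=(0,0), heading=0, pen down
REPEAT 5 [
  -- iteration 1/5 --
  RT 120: heading 0 -> 240
  LT 115: heading 240 -> 355
  FD 5: (0,0) -> (4.981,-0.436) [heading=355, draw]
  LT 144: heading 355 -> 139
  -- iteration 2/5 --
  RT 120: heading 139 -> 19
  LT 115: heading 19 -> 134
  FD 5: (4.981,-0.436) -> (1.508,3.161) [heading=134, draw]
  LT 144: heading 134 -> 278
  -- iteration 3/5 --
  RT 120: heading 278 -> 158
  LT 115: heading 158 -> 273
  FD 5: (1.508,3.161) -> (1.769,-1.832) [heading=273, draw]
  LT 144: heading 273 -> 57
  -- iteration 4/5 --
  RT 120: heading 57 -> 297
  LT 115: heading 297 -> 52
  FD 5: (1.769,-1.832) -> (4.848,2.108) [heading=52, draw]
  LT 144: heading 52 -> 196
  -- iteration 5/5 --
  RT 120: heading 196 -> 76
  LT 115: heading 76 -> 191
  FD 5: (4.848,2.108) -> (-0.06,1.154) [heading=191, draw]
  LT 144: heading 191 -> 335
]
Final: pos=(-0.06,1.154), heading=335, 5 segment(s) drawn
Waypoints (6 total):
(0, 0)
(4.981, -0.436)
(1.508, 3.161)
(1.769, -1.832)
(4.848, 2.108)
(-0.06, 1.154)

Answer: (0, 0)
(4.981, -0.436)
(1.508, 3.161)
(1.769, -1.832)
(4.848, 2.108)
(-0.06, 1.154)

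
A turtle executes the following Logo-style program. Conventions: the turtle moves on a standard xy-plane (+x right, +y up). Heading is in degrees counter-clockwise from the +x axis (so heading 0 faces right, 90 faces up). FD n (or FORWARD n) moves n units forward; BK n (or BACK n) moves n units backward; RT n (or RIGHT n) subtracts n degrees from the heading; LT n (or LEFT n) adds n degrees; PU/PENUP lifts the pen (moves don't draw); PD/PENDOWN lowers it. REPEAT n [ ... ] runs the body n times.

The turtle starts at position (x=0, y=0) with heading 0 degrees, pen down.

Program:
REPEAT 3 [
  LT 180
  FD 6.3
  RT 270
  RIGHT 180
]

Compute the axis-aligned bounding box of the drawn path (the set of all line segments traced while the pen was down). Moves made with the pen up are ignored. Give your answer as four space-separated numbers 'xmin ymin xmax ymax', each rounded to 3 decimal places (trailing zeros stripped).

Executing turtle program step by step:
Start: pos=(0,0), heading=0, pen down
REPEAT 3 [
  -- iteration 1/3 --
  LT 180: heading 0 -> 180
  FD 6.3: (0,0) -> (-6.3,0) [heading=180, draw]
  RT 270: heading 180 -> 270
  RT 180: heading 270 -> 90
  -- iteration 2/3 --
  LT 180: heading 90 -> 270
  FD 6.3: (-6.3,0) -> (-6.3,-6.3) [heading=270, draw]
  RT 270: heading 270 -> 0
  RT 180: heading 0 -> 180
  -- iteration 3/3 --
  LT 180: heading 180 -> 0
  FD 6.3: (-6.3,-6.3) -> (0,-6.3) [heading=0, draw]
  RT 270: heading 0 -> 90
  RT 180: heading 90 -> 270
]
Final: pos=(0,-6.3), heading=270, 3 segment(s) drawn

Segment endpoints: x in {-6.3, 0}, y in {-6.3, -6.3, 0, 0}
xmin=-6.3, ymin=-6.3, xmax=0, ymax=0

Answer: -6.3 -6.3 0 0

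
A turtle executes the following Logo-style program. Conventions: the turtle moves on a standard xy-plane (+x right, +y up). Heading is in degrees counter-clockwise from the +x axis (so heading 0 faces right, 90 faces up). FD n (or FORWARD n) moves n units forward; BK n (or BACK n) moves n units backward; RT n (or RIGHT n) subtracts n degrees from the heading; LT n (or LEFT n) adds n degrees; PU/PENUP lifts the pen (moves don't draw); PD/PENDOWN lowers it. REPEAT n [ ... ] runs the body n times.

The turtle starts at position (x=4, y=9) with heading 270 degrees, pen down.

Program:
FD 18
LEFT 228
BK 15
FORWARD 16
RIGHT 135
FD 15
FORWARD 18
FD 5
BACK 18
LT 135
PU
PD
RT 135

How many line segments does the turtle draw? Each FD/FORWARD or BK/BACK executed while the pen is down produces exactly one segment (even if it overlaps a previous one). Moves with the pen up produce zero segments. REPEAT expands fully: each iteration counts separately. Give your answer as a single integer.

Executing turtle program step by step:
Start: pos=(4,9), heading=270, pen down
FD 18: (4,9) -> (4,-9) [heading=270, draw]
LT 228: heading 270 -> 138
BK 15: (4,-9) -> (15.147,-19.037) [heading=138, draw]
FD 16: (15.147,-19.037) -> (3.257,-8.331) [heading=138, draw]
RT 135: heading 138 -> 3
FD 15: (3.257,-8.331) -> (18.236,-7.546) [heading=3, draw]
FD 18: (18.236,-7.546) -> (36.212,-6.604) [heading=3, draw]
FD 5: (36.212,-6.604) -> (41.205,-6.342) [heading=3, draw]
BK 18: (41.205,-6.342) -> (23.229,-7.284) [heading=3, draw]
LT 135: heading 3 -> 138
PU: pen up
PD: pen down
RT 135: heading 138 -> 3
Final: pos=(23.229,-7.284), heading=3, 7 segment(s) drawn
Segments drawn: 7

Answer: 7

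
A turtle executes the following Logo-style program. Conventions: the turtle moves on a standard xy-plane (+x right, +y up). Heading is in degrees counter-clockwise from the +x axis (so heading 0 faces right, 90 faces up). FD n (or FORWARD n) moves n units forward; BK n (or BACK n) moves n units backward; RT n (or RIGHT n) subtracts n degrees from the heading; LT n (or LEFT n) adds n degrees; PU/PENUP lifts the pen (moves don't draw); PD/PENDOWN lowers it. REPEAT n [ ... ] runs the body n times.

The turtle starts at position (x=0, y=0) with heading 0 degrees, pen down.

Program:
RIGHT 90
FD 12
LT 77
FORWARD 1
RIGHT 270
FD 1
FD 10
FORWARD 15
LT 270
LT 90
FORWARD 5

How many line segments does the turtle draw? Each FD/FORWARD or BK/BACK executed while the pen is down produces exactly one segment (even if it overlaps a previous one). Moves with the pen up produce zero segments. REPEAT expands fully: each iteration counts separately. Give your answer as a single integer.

Answer: 6

Derivation:
Executing turtle program step by step:
Start: pos=(0,0), heading=0, pen down
RT 90: heading 0 -> 270
FD 12: (0,0) -> (0,-12) [heading=270, draw]
LT 77: heading 270 -> 347
FD 1: (0,-12) -> (0.974,-12.225) [heading=347, draw]
RT 270: heading 347 -> 77
FD 1: (0.974,-12.225) -> (1.199,-11.251) [heading=77, draw]
FD 10: (1.199,-11.251) -> (3.449,-1.507) [heading=77, draw]
FD 15: (3.449,-1.507) -> (6.823,13.109) [heading=77, draw]
LT 270: heading 77 -> 347
LT 90: heading 347 -> 77
FD 5: (6.823,13.109) -> (7.948,17.981) [heading=77, draw]
Final: pos=(7.948,17.981), heading=77, 6 segment(s) drawn
Segments drawn: 6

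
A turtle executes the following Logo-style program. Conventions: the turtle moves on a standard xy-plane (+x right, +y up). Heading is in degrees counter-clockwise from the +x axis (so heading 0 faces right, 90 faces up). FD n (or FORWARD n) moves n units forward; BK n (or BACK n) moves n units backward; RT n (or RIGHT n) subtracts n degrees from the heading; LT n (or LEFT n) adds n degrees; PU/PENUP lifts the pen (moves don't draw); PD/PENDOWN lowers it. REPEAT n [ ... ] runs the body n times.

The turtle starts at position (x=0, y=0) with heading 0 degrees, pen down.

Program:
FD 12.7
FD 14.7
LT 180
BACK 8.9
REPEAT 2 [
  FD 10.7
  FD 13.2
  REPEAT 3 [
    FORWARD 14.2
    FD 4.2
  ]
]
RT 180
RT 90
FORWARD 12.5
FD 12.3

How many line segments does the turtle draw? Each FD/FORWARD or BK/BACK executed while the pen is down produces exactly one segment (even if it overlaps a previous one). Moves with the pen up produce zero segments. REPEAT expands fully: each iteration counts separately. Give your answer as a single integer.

Answer: 21

Derivation:
Executing turtle program step by step:
Start: pos=(0,0), heading=0, pen down
FD 12.7: (0,0) -> (12.7,0) [heading=0, draw]
FD 14.7: (12.7,0) -> (27.4,0) [heading=0, draw]
LT 180: heading 0 -> 180
BK 8.9: (27.4,0) -> (36.3,0) [heading=180, draw]
REPEAT 2 [
  -- iteration 1/2 --
  FD 10.7: (36.3,0) -> (25.6,0) [heading=180, draw]
  FD 13.2: (25.6,0) -> (12.4,0) [heading=180, draw]
  REPEAT 3 [
    -- iteration 1/3 --
    FD 14.2: (12.4,0) -> (-1.8,0) [heading=180, draw]
    FD 4.2: (-1.8,0) -> (-6,0) [heading=180, draw]
    -- iteration 2/3 --
    FD 14.2: (-6,0) -> (-20.2,0) [heading=180, draw]
    FD 4.2: (-20.2,0) -> (-24.4,0) [heading=180, draw]
    -- iteration 3/3 --
    FD 14.2: (-24.4,0) -> (-38.6,0) [heading=180, draw]
    FD 4.2: (-38.6,0) -> (-42.8,0) [heading=180, draw]
  ]
  -- iteration 2/2 --
  FD 10.7: (-42.8,0) -> (-53.5,0) [heading=180, draw]
  FD 13.2: (-53.5,0) -> (-66.7,0) [heading=180, draw]
  REPEAT 3 [
    -- iteration 1/3 --
    FD 14.2: (-66.7,0) -> (-80.9,0) [heading=180, draw]
    FD 4.2: (-80.9,0) -> (-85.1,0) [heading=180, draw]
    -- iteration 2/3 --
    FD 14.2: (-85.1,0) -> (-99.3,0) [heading=180, draw]
    FD 4.2: (-99.3,0) -> (-103.5,0) [heading=180, draw]
    -- iteration 3/3 --
    FD 14.2: (-103.5,0) -> (-117.7,0) [heading=180, draw]
    FD 4.2: (-117.7,0) -> (-121.9,0) [heading=180, draw]
  ]
]
RT 180: heading 180 -> 0
RT 90: heading 0 -> 270
FD 12.5: (-121.9,0) -> (-121.9,-12.5) [heading=270, draw]
FD 12.3: (-121.9,-12.5) -> (-121.9,-24.8) [heading=270, draw]
Final: pos=(-121.9,-24.8), heading=270, 21 segment(s) drawn
Segments drawn: 21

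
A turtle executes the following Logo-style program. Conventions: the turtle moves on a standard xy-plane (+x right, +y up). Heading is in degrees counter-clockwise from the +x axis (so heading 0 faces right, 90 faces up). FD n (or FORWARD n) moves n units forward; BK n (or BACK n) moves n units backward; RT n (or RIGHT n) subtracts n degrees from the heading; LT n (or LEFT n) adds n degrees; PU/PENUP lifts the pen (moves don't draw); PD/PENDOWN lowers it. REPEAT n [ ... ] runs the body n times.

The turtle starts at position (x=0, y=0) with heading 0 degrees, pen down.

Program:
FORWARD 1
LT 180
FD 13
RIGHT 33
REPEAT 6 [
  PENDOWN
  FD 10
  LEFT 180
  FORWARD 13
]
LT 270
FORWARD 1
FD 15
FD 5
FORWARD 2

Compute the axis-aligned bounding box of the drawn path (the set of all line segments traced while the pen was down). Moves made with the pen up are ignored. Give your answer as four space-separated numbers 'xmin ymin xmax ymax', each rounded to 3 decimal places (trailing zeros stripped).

Answer: -20.387 -7.08 1 19.289

Derivation:
Executing turtle program step by step:
Start: pos=(0,0), heading=0, pen down
FD 1: (0,0) -> (1,0) [heading=0, draw]
LT 180: heading 0 -> 180
FD 13: (1,0) -> (-12,0) [heading=180, draw]
RT 33: heading 180 -> 147
REPEAT 6 [
  -- iteration 1/6 --
  PD: pen down
  FD 10: (-12,0) -> (-20.387,5.446) [heading=147, draw]
  LT 180: heading 147 -> 327
  FD 13: (-20.387,5.446) -> (-9.484,-1.634) [heading=327, draw]
  -- iteration 2/6 --
  PD: pen down
  FD 10: (-9.484,-1.634) -> (-1.097,-7.08) [heading=327, draw]
  LT 180: heading 327 -> 147
  FD 13: (-1.097,-7.08) -> (-12,0) [heading=147, draw]
  -- iteration 3/6 --
  PD: pen down
  FD 10: (-12,0) -> (-20.387,5.446) [heading=147, draw]
  LT 180: heading 147 -> 327
  FD 13: (-20.387,5.446) -> (-9.484,-1.634) [heading=327, draw]
  -- iteration 4/6 --
  PD: pen down
  FD 10: (-9.484,-1.634) -> (-1.097,-7.08) [heading=327, draw]
  LT 180: heading 327 -> 147
  FD 13: (-1.097,-7.08) -> (-12,0) [heading=147, draw]
  -- iteration 5/6 --
  PD: pen down
  FD 10: (-12,0) -> (-20.387,5.446) [heading=147, draw]
  LT 180: heading 147 -> 327
  FD 13: (-20.387,5.446) -> (-9.484,-1.634) [heading=327, draw]
  -- iteration 6/6 --
  PD: pen down
  FD 10: (-9.484,-1.634) -> (-1.097,-7.08) [heading=327, draw]
  LT 180: heading 327 -> 147
  FD 13: (-1.097,-7.08) -> (-12,0) [heading=147, draw]
]
LT 270: heading 147 -> 57
FD 1: (-12,0) -> (-11.455,0.839) [heading=57, draw]
FD 15: (-11.455,0.839) -> (-3.286,13.419) [heading=57, draw]
FD 5: (-3.286,13.419) -> (-0.563,17.612) [heading=57, draw]
FD 2: (-0.563,17.612) -> (0.527,19.289) [heading=57, draw]
Final: pos=(0.527,19.289), heading=57, 18 segment(s) drawn

Segment endpoints: x in {-20.387, -20.387, -12, -12, -12, -11.455, -9.484, -9.484, -3.286, -1.097, -1.097, -0.563, 0, 0.527, 1}, y in {-7.08, -7.08, -7.08, -1.634, -1.634, -1.634, 0, 0, 0, 0, 0.839, 5.446, 5.446, 5.446, 13.419, 17.612, 19.289}
xmin=-20.387, ymin=-7.08, xmax=1, ymax=19.289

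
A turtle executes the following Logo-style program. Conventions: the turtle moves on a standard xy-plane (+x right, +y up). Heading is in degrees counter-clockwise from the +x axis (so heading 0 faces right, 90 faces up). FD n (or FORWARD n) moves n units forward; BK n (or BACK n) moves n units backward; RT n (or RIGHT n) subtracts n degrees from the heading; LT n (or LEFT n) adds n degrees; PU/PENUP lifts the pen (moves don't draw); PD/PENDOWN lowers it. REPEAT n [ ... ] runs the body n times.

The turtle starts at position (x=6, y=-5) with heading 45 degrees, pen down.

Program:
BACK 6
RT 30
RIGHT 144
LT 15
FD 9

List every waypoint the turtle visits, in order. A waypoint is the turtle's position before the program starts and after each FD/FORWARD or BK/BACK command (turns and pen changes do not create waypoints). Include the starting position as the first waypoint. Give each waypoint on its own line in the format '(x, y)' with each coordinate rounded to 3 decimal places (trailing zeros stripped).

Answer: (6, -5)
(1.757, -9.243)
(-1.903, -17.465)

Derivation:
Executing turtle program step by step:
Start: pos=(6,-5), heading=45, pen down
BK 6: (6,-5) -> (1.757,-9.243) [heading=45, draw]
RT 30: heading 45 -> 15
RT 144: heading 15 -> 231
LT 15: heading 231 -> 246
FD 9: (1.757,-9.243) -> (-1.903,-17.465) [heading=246, draw]
Final: pos=(-1.903,-17.465), heading=246, 2 segment(s) drawn
Waypoints (3 total):
(6, -5)
(1.757, -9.243)
(-1.903, -17.465)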